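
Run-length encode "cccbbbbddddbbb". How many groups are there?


Input: cccbbbbddddbbb
Scanning for consecutive runs:
  Group 1: 'c' x 3 (positions 0-2)
  Group 2: 'b' x 4 (positions 3-6)
  Group 3: 'd' x 4 (positions 7-10)
  Group 4: 'b' x 3 (positions 11-13)
Total groups: 4

4


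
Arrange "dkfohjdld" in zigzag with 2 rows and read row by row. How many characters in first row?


Zigzag "dkfohjdld" into 2 rows:
Placing characters:
  'd' => row 0
  'k' => row 1
  'f' => row 0
  'o' => row 1
  'h' => row 0
  'j' => row 1
  'd' => row 0
  'l' => row 1
  'd' => row 0
Rows:
  Row 0: "dfhdd"
  Row 1: "kojl"
First row length: 5

5


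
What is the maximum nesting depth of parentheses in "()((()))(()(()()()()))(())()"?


Input: "()((()))(()(()()()()))(())()"
Tracking depth:
  Position 0 '(': depth becomes 1
  Position 1 ')': depth becomes 0
  Position 2 '(': depth becomes 1
  Position 3 '(': depth becomes 2
  Position 4 '(': depth becomes 3
  Position 5 ')': depth becomes 2
  Position 6 ')': depth becomes 1
  Position 7 ')': depth becomes 0
  Position 8 '(': depth becomes 1
  Position 9 '(': depth becomes 2
  Position 10 ')': depth becomes 1
  Position 11 '(': depth becomes 2
  Position 12 '(': depth becomes 3
  Position 13 ')': depth becomes 2
  Position 14 '(': depth becomes 3
  Position 15 ')': depth becomes 2
  Position 16 '(': depth becomes 3
  Position 17 ')': depth becomes 2
  Position 18 '(': depth becomes 3
  Position 19 ')': depth becomes 2
  Position 20 ')': depth becomes 1
  Position 21 ')': depth becomes 0
  Position 22 '(': depth becomes 1
  Position 23 '(': depth becomes 2
  Position 24 ')': depth becomes 1
  Position 25 ')': depth becomes 0
  Position 26 '(': depth becomes 1
  Position 27 ')': depth becomes 0
Maximum depth reached: 3

3


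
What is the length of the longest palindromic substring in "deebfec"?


Input: "deebfec"
Checking substrings for palindromes:
  [1:3] "ee" (len 2) => palindrome
Longest palindromic substring: "ee" with length 2

2


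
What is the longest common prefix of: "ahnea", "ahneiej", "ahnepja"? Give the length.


Words: ahnea, ahneiej, ahnepja
  Position 0: all 'a' => match
  Position 1: all 'h' => match
  Position 2: all 'n' => match
  Position 3: all 'e' => match
  Position 4: ('a', 'i', 'p') => mismatch, stop
LCP = "ahne" (length 4)

4


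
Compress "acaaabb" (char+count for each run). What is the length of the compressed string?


Input: acaaabb
Runs:
  'a' x 1 => "a1"
  'c' x 1 => "c1"
  'a' x 3 => "a3"
  'b' x 2 => "b2"
Compressed: "a1c1a3b2"
Compressed length: 8

8


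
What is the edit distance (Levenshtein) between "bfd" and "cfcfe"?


Computing edit distance: "bfd" -> "cfcfe"
DP table:
           c    f    c    f    e
      0    1    2    3    4    5
  b   1    1    2    3    4    5
  f   2    2    1    2    3    4
  d   3    3    2    2    3    4
Edit distance = dp[3][5] = 4

4


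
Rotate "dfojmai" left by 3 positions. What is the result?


Input: "dfojmai", rotate left by 3
First 3 characters: "dfo"
Remaining characters: "jmai"
Concatenate remaining + first: "jmai" + "dfo" = "jmaidfo"

jmaidfo


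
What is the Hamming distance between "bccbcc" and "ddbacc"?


Comparing "bccbcc" and "ddbacc" position by position:
  Position 0: 'b' vs 'd' => differ
  Position 1: 'c' vs 'd' => differ
  Position 2: 'c' vs 'b' => differ
  Position 3: 'b' vs 'a' => differ
  Position 4: 'c' vs 'c' => same
  Position 5: 'c' vs 'c' => same
Total differences (Hamming distance): 4

4


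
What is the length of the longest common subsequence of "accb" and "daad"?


LCS of "accb" and "daad"
DP table:
           d    a    a    d
      0    0    0    0    0
  a   0    0    1    1    1
  c   0    0    1    1    1
  c   0    0    1    1    1
  b   0    0    1    1    1
LCS length = dp[4][4] = 1

1


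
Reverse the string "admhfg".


Input: admhfg
Reading characters right to left:
  Position 5: 'g'
  Position 4: 'f'
  Position 3: 'h'
  Position 2: 'm'
  Position 1: 'd'
  Position 0: 'a'
Reversed: gfhmda

gfhmda


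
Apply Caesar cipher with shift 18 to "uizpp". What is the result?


Caesar cipher: shift "uizpp" by 18
  'u' (pos 20) + 18 = pos 12 = 'm'
  'i' (pos 8) + 18 = pos 0 = 'a'
  'z' (pos 25) + 18 = pos 17 = 'r'
  'p' (pos 15) + 18 = pos 7 = 'h'
  'p' (pos 15) + 18 = pos 7 = 'h'
Result: marhh

marhh


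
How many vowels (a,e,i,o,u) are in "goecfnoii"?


Input: goecfnoii
Checking each character:
  'g' at position 0: consonant
  'o' at position 1: vowel (running total: 1)
  'e' at position 2: vowel (running total: 2)
  'c' at position 3: consonant
  'f' at position 4: consonant
  'n' at position 5: consonant
  'o' at position 6: vowel (running total: 3)
  'i' at position 7: vowel (running total: 4)
  'i' at position 8: vowel (running total: 5)
Total vowels: 5

5


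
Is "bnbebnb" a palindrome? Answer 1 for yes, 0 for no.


Input: bnbebnb
Reversed: bnbebnb
  Compare pos 0 ('b') with pos 6 ('b'): match
  Compare pos 1 ('n') with pos 5 ('n'): match
  Compare pos 2 ('b') with pos 4 ('b'): match
Result: palindrome

1


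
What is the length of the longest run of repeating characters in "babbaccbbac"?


Input: "babbaccbbac"
Scanning for longest run:
  Position 1 ('a'): new char, reset run to 1
  Position 2 ('b'): new char, reset run to 1
  Position 3 ('b'): continues run of 'b', length=2
  Position 4 ('a'): new char, reset run to 1
  Position 5 ('c'): new char, reset run to 1
  Position 6 ('c'): continues run of 'c', length=2
  Position 7 ('b'): new char, reset run to 1
  Position 8 ('b'): continues run of 'b', length=2
  Position 9 ('a'): new char, reset run to 1
  Position 10 ('c'): new char, reset run to 1
Longest run: 'b' with length 2

2


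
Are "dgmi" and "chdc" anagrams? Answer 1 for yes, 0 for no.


Strings: "dgmi", "chdc"
Sorted first:  dgim
Sorted second: ccdh
Differ at position 0: 'd' vs 'c' => not anagrams

0


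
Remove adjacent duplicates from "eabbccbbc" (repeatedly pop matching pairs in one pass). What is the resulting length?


Input: eabbccbbc
Stack-based adjacent duplicate removal:
  Read 'e': push. Stack: e
  Read 'a': push. Stack: ea
  Read 'b': push. Stack: eab
  Read 'b': matches stack top 'b' => pop. Stack: ea
  Read 'c': push. Stack: eac
  Read 'c': matches stack top 'c' => pop. Stack: ea
  Read 'b': push. Stack: eab
  Read 'b': matches stack top 'b' => pop. Stack: ea
  Read 'c': push. Stack: eac
Final stack: "eac" (length 3)

3


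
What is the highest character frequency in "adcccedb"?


Input: adcccedb
Character counts:
  'a': 1
  'b': 1
  'c': 3
  'd': 2
  'e': 1
Maximum frequency: 3

3


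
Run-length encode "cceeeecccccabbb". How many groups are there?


Input: cceeeecccccabbb
Scanning for consecutive runs:
  Group 1: 'c' x 2 (positions 0-1)
  Group 2: 'e' x 4 (positions 2-5)
  Group 3: 'c' x 5 (positions 6-10)
  Group 4: 'a' x 1 (positions 11-11)
  Group 5: 'b' x 3 (positions 12-14)
Total groups: 5

5


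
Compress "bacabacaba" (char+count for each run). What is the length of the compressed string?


Input: bacabacaba
Runs:
  'b' x 1 => "b1"
  'a' x 1 => "a1"
  'c' x 1 => "c1"
  'a' x 1 => "a1"
  'b' x 1 => "b1"
  'a' x 1 => "a1"
  'c' x 1 => "c1"
  'a' x 1 => "a1"
  'b' x 1 => "b1"
  'a' x 1 => "a1"
Compressed: "b1a1c1a1b1a1c1a1b1a1"
Compressed length: 20

20


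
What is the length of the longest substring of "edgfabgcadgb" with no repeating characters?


Input: "edgfabgcadgb"
Sliding window (track last position of each char):
  Position 0 ('e'): window [0,0] length 1 -- new best
  Position 1 ('d'): window [0,1] length 2 -- new best
  Position 2 ('g'): window [0,2] length 3 -- new best
  Position 3 ('f'): window [0,3] length 4 -- new best
  Position 4 ('a'): window [0,4] length 5 -- new best
  Position 5 ('b'): window [0,5] length 6 -- new best
  Position 6 ('g'): repeat (last at 2), move window start to 3
  Position 6 ('g'): window [3,6] length 4
  Position 7 ('c'): window [3,7] length 5
  Position 8 ('a'): repeat (last at 4), move window start to 5
  Position 8 ('a'): window [5,8] length 4
  Position 9 ('d'): window [5,9] length 5
  Position 10 ('g'): repeat (last at 6), move window start to 7
  Position 10 ('g'): window [7,10] length 4
  Position 11 ('b'): window [7,11] length 5
Longest substring with no repeats: "edgfab" with length 6

6


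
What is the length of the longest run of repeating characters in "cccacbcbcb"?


Input: "cccacbcbcb"
Scanning for longest run:
  Position 1 ('c'): continues run of 'c', length=2
  Position 2 ('c'): continues run of 'c', length=3
  Position 3 ('a'): new char, reset run to 1
  Position 4 ('c'): new char, reset run to 1
  Position 5 ('b'): new char, reset run to 1
  Position 6 ('c'): new char, reset run to 1
  Position 7 ('b'): new char, reset run to 1
  Position 8 ('c'): new char, reset run to 1
  Position 9 ('b'): new char, reset run to 1
Longest run: 'c' with length 3

3


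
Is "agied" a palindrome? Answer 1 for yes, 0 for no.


Input: agied
Reversed: deiga
  Compare pos 0 ('a') with pos 4 ('d'): MISMATCH
  Compare pos 1 ('g') with pos 3 ('e'): MISMATCH
Result: not a palindrome

0


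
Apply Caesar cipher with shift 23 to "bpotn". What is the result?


Caesar cipher: shift "bpotn" by 23
  'b' (pos 1) + 23 = pos 24 = 'y'
  'p' (pos 15) + 23 = pos 12 = 'm'
  'o' (pos 14) + 23 = pos 11 = 'l'
  't' (pos 19) + 23 = pos 16 = 'q'
  'n' (pos 13) + 23 = pos 10 = 'k'
Result: ymlqk

ymlqk


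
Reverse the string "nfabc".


Input: nfabc
Reading characters right to left:
  Position 4: 'c'
  Position 3: 'b'
  Position 2: 'a'
  Position 1: 'f'
  Position 0: 'n'
Reversed: cbafn

cbafn


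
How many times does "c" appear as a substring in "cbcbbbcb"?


Searching for "c" in "cbcbbbcb"
Scanning each position:
  Position 0: "c" => MATCH
  Position 1: "b" => no
  Position 2: "c" => MATCH
  Position 3: "b" => no
  Position 4: "b" => no
  Position 5: "b" => no
  Position 6: "c" => MATCH
  Position 7: "b" => no
Total occurrences: 3

3


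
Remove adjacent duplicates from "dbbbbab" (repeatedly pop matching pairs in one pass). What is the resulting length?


Input: dbbbbab
Stack-based adjacent duplicate removal:
  Read 'd': push. Stack: d
  Read 'b': push. Stack: db
  Read 'b': matches stack top 'b' => pop. Stack: d
  Read 'b': push. Stack: db
  Read 'b': matches stack top 'b' => pop. Stack: d
  Read 'a': push. Stack: da
  Read 'b': push. Stack: dab
Final stack: "dab" (length 3)

3


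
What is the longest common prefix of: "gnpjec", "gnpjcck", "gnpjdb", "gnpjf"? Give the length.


Words: gnpjec, gnpjcck, gnpjdb, gnpjf
  Position 0: all 'g' => match
  Position 1: all 'n' => match
  Position 2: all 'p' => match
  Position 3: all 'j' => match
  Position 4: ('e', 'c', 'd', 'f') => mismatch, stop
LCP = "gnpj" (length 4)

4


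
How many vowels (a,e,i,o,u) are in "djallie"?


Input: djallie
Checking each character:
  'd' at position 0: consonant
  'j' at position 1: consonant
  'a' at position 2: vowel (running total: 1)
  'l' at position 3: consonant
  'l' at position 4: consonant
  'i' at position 5: vowel (running total: 2)
  'e' at position 6: vowel (running total: 3)
Total vowels: 3

3


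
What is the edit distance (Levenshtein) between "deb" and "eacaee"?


Computing edit distance: "deb" -> "eacaee"
DP table:
           e    a    c    a    e    e
      0    1    2    3    4    5    6
  d   1    1    2    3    4    5    6
  e   2    1    2    3    4    4    5
  b   3    2    2    3    4    5    5
Edit distance = dp[3][6] = 5

5


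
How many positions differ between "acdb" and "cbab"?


Comparing "acdb" and "cbab" position by position:
  Position 0: 'a' vs 'c' => DIFFER
  Position 1: 'c' vs 'b' => DIFFER
  Position 2: 'd' vs 'a' => DIFFER
  Position 3: 'b' vs 'b' => same
Positions that differ: 3

3


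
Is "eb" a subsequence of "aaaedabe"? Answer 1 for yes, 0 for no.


Check if "eb" is a subsequence of "aaaedabe"
Greedy scan:
  Position 0 ('a'): no match needed
  Position 1 ('a'): no match needed
  Position 2 ('a'): no match needed
  Position 3 ('e'): matches sub[0] = 'e'
  Position 4 ('d'): no match needed
  Position 5 ('a'): no match needed
  Position 6 ('b'): matches sub[1] = 'b'
  Position 7 ('e'): no match needed
All 2 characters matched => is a subsequence

1


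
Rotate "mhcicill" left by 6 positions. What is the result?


Input: "mhcicill", rotate left by 6
First 6 characters: "mhcici"
Remaining characters: "ll"
Concatenate remaining + first: "ll" + "mhcici" = "llmhcici"

llmhcici


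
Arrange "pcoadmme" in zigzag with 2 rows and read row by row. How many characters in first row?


Zigzag "pcoadmme" into 2 rows:
Placing characters:
  'p' => row 0
  'c' => row 1
  'o' => row 0
  'a' => row 1
  'd' => row 0
  'm' => row 1
  'm' => row 0
  'e' => row 1
Rows:
  Row 0: "podm"
  Row 1: "came"
First row length: 4

4


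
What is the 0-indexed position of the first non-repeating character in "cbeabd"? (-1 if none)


Input: cbeabd
Character frequencies:
  'a': 1
  'b': 2
  'c': 1
  'd': 1
  'e': 1
Scanning left to right for freq == 1:
  Position 0 ('c'): unique! => answer = 0

0


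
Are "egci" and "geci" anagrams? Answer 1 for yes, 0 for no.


Strings: "egci", "geci"
Sorted first:  cegi
Sorted second: cegi
Sorted forms match => anagrams

1


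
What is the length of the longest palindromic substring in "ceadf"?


Input: "ceadf"
Checking substrings for palindromes:
  No multi-char palindromic substrings found
Longest palindromic substring: "c" with length 1

1


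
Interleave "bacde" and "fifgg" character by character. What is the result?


Interleaving "bacde" and "fifgg":
  Position 0: 'b' from first, 'f' from second => "bf"
  Position 1: 'a' from first, 'i' from second => "ai"
  Position 2: 'c' from first, 'f' from second => "cf"
  Position 3: 'd' from first, 'g' from second => "dg"
  Position 4: 'e' from first, 'g' from second => "eg"
Result: bfaicfdgeg

bfaicfdgeg


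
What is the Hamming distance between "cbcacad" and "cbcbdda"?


Comparing "cbcacad" and "cbcbdda" position by position:
  Position 0: 'c' vs 'c' => same
  Position 1: 'b' vs 'b' => same
  Position 2: 'c' vs 'c' => same
  Position 3: 'a' vs 'b' => differ
  Position 4: 'c' vs 'd' => differ
  Position 5: 'a' vs 'd' => differ
  Position 6: 'd' vs 'a' => differ
Total differences (Hamming distance): 4

4


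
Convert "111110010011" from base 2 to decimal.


Input: "111110010011" in base 2
Positional expansion:
  Digit '1' (value 1) x 2^11 = 2048
  Digit '1' (value 1) x 2^10 = 1024
  Digit '1' (value 1) x 2^9 = 512
  Digit '1' (value 1) x 2^8 = 256
  Digit '1' (value 1) x 2^7 = 128
  Digit '0' (value 0) x 2^6 = 0
  Digit '0' (value 0) x 2^5 = 0
  Digit '1' (value 1) x 2^4 = 16
  Digit '0' (value 0) x 2^3 = 0
  Digit '0' (value 0) x 2^2 = 0
  Digit '1' (value 1) x 2^1 = 2
  Digit '1' (value 1) x 2^0 = 1
Sum = 3987

3987


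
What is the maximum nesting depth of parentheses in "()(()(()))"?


Input: "()(()(()))"
Tracking depth:
  Position 0 '(': depth becomes 1
  Position 1 ')': depth becomes 0
  Position 2 '(': depth becomes 1
  Position 3 '(': depth becomes 2
  Position 4 ')': depth becomes 1
  Position 5 '(': depth becomes 2
  Position 6 '(': depth becomes 3
  Position 7 ')': depth becomes 2
  Position 8 ')': depth becomes 1
  Position 9 ')': depth becomes 0
Maximum depth reached: 3

3


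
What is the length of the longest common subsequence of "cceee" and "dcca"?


LCS of "cceee" and "dcca"
DP table:
           d    c    c    a
      0    0    0    0    0
  c   0    0    1    1    1
  c   0    0    1    2    2
  e   0    0    1    2    2
  e   0    0    1    2    2
  e   0    0    1    2    2
LCS length = dp[5][4] = 2

2


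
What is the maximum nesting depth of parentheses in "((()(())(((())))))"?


Input: "((()(())(((())))))"
Tracking depth:
  Position 0 '(': depth becomes 1
  Position 1 '(': depth becomes 2
  Position 2 '(': depth becomes 3
  Position 3 ')': depth becomes 2
  Position 4 '(': depth becomes 3
  Position 5 '(': depth becomes 4
  Position 6 ')': depth becomes 3
  Position 7 ')': depth becomes 2
  Position 8 '(': depth becomes 3
  Position 9 '(': depth becomes 4
  Position 10 '(': depth becomes 5
  Position 11 '(': depth becomes 6
  Position 12 ')': depth becomes 5
  Position 13 ')': depth becomes 4
  Position 14 ')': depth becomes 3
  Position 15 ')': depth becomes 2
  Position 16 ')': depth becomes 1
  Position 17 ')': depth becomes 0
Maximum depth reached: 6

6


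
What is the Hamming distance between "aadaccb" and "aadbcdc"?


Comparing "aadaccb" and "aadbcdc" position by position:
  Position 0: 'a' vs 'a' => same
  Position 1: 'a' vs 'a' => same
  Position 2: 'd' vs 'd' => same
  Position 3: 'a' vs 'b' => differ
  Position 4: 'c' vs 'c' => same
  Position 5: 'c' vs 'd' => differ
  Position 6: 'b' vs 'c' => differ
Total differences (Hamming distance): 3

3


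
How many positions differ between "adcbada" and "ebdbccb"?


Comparing "adcbada" and "ebdbccb" position by position:
  Position 0: 'a' vs 'e' => DIFFER
  Position 1: 'd' vs 'b' => DIFFER
  Position 2: 'c' vs 'd' => DIFFER
  Position 3: 'b' vs 'b' => same
  Position 4: 'a' vs 'c' => DIFFER
  Position 5: 'd' vs 'c' => DIFFER
  Position 6: 'a' vs 'b' => DIFFER
Positions that differ: 6

6


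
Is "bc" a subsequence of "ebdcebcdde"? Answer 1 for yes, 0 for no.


Check if "bc" is a subsequence of "ebdcebcdde"
Greedy scan:
  Position 0 ('e'): no match needed
  Position 1 ('b'): matches sub[0] = 'b'
  Position 2 ('d'): no match needed
  Position 3 ('c'): matches sub[1] = 'c'
  Position 4 ('e'): no match needed
  Position 5 ('b'): no match needed
  Position 6 ('c'): no match needed
  Position 7 ('d'): no match needed
  Position 8 ('d'): no match needed
  Position 9 ('e'): no match needed
All 2 characters matched => is a subsequence

1


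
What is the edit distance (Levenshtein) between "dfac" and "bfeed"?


Computing edit distance: "dfac" -> "bfeed"
DP table:
           b    f    e    e    d
      0    1    2    3    4    5
  d   1    1    2    3    4    4
  f   2    2    1    2    3    4
  a   3    3    2    2    3    4
  c   4    4    3    3    3    4
Edit distance = dp[4][5] = 4

4


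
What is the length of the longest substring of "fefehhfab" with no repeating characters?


Input: "fefehhfab"
Sliding window (track last position of each char):
  Position 0 ('f'): window [0,0] length 1 -- new best
  Position 1 ('e'): window [0,1] length 2 -- new best
  Position 2 ('f'): repeat (last at 0), move window start to 1
  Position 2 ('f'): window [1,2] length 2
  Position 3 ('e'): repeat (last at 1), move window start to 2
  Position 3 ('e'): window [2,3] length 2
  Position 4 ('h'): window [2,4] length 3 -- new best
  Position 5 ('h'): repeat (last at 4), move window start to 5
  Position 5 ('h'): window [5,5] length 1
  Position 6 ('f'): window [5,6] length 2
  Position 7 ('a'): window [5,7] length 3
  Position 8 ('b'): window [5,8] length 4 -- new best
Longest substring with no repeats: "hfab" with length 4

4


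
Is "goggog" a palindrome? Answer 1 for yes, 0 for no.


Input: goggog
Reversed: goggog
  Compare pos 0 ('g') with pos 5 ('g'): match
  Compare pos 1 ('o') with pos 4 ('o'): match
  Compare pos 2 ('g') with pos 3 ('g'): match
Result: palindrome

1


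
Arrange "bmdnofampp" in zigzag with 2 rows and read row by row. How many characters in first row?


Zigzag "bmdnofampp" into 2 rows:
Placing characters:
  'b' => row 0
  'm' => row 1
  'd' => row 0
  'n' => row 1
  'o' => row 0
  'f' => row 1
  'a' => row 0
  'm' => row 1
  'p' => row 0
  'p' => row 1
Rows:
  Row 0: "bdoap"
  Row 1: "mnfmp"
First row length: 5

5


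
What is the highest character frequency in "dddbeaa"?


Input: dddbeaa
Character counts:
  'a': 2
  'b': 1
  'd': 3
  'e': 1
Maximum frequency: 3

3


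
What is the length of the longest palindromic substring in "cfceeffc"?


Input: "cfceeffc"
Checking substrings for palindromes:
  [0:3] "cfc" (len 3) => palindrome
  [3:5] "ee" (len 2) => palindrome
  [5:7] "ff" (len 2) => palindrome
Longest palindromic substring: "cfc" with length 3

3


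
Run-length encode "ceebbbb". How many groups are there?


Input: ceebbbb
Scanning for consecutive runs:
  Group 1: 'c' x 1 (positions 0-0)
  Group 2: 'e' x 2 (positions 1-2)
  Group 3: 'b' x 4 (positions 3-6)
Total groups: 3

3


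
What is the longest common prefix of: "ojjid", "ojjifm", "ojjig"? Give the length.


Words: ojjid, ojjifm, ojjig
  Position 0: all 'o' => match
  Position 1: all 'j' => match
  Position 2: all 'j' => match
  Position 3: all 'i' => match
  Position 4: ('d', 'f', 'g') => mismatch, stop
LCP = "ojji" (length 4)

4


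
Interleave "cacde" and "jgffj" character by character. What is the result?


Interleaving "cacde" and "jgffj":
  Position 0: 'c' from first, 'j' from second => "cj"
  Position 1: 'a' from first, 'g' from second => "ag"
  Position 2: 'c' from first, 'f' from second => "cf"
  Position 3: 'd' from first, 'f' from second => "df"
  Position 4: 'e' from first, 'j' from second => "ej"
Result: cjagcfdfej

cjagcfdfej


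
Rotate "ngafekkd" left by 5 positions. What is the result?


Input: "ngafekkd", rotate left by 5
First 5 characters: "ngafe"
Remaining characters: "kkd"
Concatenate remaining + first: "kkd" + "ngafe" = "kkdngafe"

kkdngafe


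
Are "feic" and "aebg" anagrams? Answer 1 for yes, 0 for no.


Strings: "feic", "aebg"
Sorted first:  cefi
Sorted second: abeg
Differ at position 0: 'c' vs 'a' => not anagrams

0


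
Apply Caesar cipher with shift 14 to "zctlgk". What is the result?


Caesar cipher: shift "zctlgk" by 14
  'z' (pos 25) + 14 = pos 13 = 'n'
  'c' (pos 2) + 14 = pos 16 = 'q'
  't' (pos 19) + 14 = pos 7 = 'h'
  'l' (pos 11) + 14 = pos 25 = 'z'
  'g' (pos 6) + 14 = pos 20 = 'u'
  'k' (pos 10) + 14 = pos 24 = 'y'
Result: nqhzuy

nqhzuy


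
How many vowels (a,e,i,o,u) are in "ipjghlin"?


Input: ipjghlin
Checking each character:
  'i' at position 0: vowel (running total: 1)
  'p' at position 1: consonant
  'j' at position 2: consonant
  'g' at position 3: consonant
  'h' at position 4: consonant
  'l' at position 5: consonant
  'i' at position 6: vowel (running total: 2)
  'n' at position 7: consonant
Total vowels: 2

2


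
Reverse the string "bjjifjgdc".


Input: bjjifjgdc
Reading characters right to left:
  Position 8: 'c'
  Position 7: 'd'
  Position 6: 'g'
  Position 5: 'j'
  Position 4: 'f'
  Position 3: 'i'
  Position 2: 'j'
  Position 1: 'j'
  Position 0: 'b'
Reversed: cdgjfijjb

cdgjfijjb


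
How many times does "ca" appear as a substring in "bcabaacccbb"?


Searching for "ca" in "bcabaacccbb"
Scanning each position:
  Position 0: "bc" => no
  Position 1: "ca" => MATCH
  Position 2: "ab" => no
  Position 3: "ba" => no
  Position 4: "aa" => no
  Position 5: "ac" => no
  Position 6: "cc" => no
  Position 7: "cc" => no
  Position 8: "cb" => no
  Position 9: "bb" => no
Total occurrences: 1

1


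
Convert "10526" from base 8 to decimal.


Input: "10526" in base 8
Positional expansion:
  Digit '1' (value 1) x 8^4 = 4096
  Digit '0' (value 0) x 8^3 = 0
  Digit '5' (value 5) x 8^2 = 320
  Digit '2' (value 2) x 8^1 = 16
  Digit '6' (value 6) x 8^0 = 6
Sum = 4438

4438


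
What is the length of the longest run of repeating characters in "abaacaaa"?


Input: "abaacaaa"
Scanning for longest run:
  Position 1 ('b'): new char, reset run to 1
  Position 2 ('a'): new char, reset run to 1
  Position 3 ('a'): continues run of 'a', length=2
  Position 4 ('c'): new char, reset run to 1
  Position 5 ('a'): new char, reset run to 1
  Position 6 ('a'): continues run of 'a', length=2
  Position 7 ('a'): continues run of 'a', length=3
Longest run: 'a' with length 3

3


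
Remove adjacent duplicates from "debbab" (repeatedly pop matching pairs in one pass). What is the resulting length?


Input: debbab
Stack-based adjacent duplicate removal:
  Read 'd': push. Stack: d
  Read 'e': push. Stack: de
  Read 'b': push. Stack: deb
  Read 'b': matches stack top 'b' => pop. Stack: de
  Read 'a': push. Stack: dea
  Read 'b': push. Stack: deab
Final stack: "deab" (length 4)

4


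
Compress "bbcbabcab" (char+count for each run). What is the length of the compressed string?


Input: bbcbabcab
Runs:
  'b' x 2 => "b2"
  'c' x 1 => "c1"
  'b' x 1 => "b1"
  'a' x 1 => "a1"
  'b' x 1 => "b1"
  'c' x 1 => "c1"
  'a' x 1 => "a1"
  'b' x 1 => "b1"
Compressed: "b2c1b1a1b1c1a1b1"
Compressed length: 16

16


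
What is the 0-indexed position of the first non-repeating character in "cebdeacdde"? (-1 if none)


Input: cebdeacdde
Character frequencies:
  'a': 1
  'b': 1
  'c': 2
  'd': 3
  'e': 3
Scanning left to right for freq == 1:
  Position 0 ('c'): freq=2, skip
  Position 1 ('e'): freq=3, skip
  Position 2 ('b'): unique! => answer = 2

2


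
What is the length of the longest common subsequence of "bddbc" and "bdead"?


LCS of "bddbc" and "bdead"
DP table:
           b    d    e    a    d
      0    0    0    0    0    0
  b   0    1    1    1    1    1
  d   0    1    2    2    2    2
  d   0    1    2    2    2    3
  b   0    1    2    2    2    3
  c   0    1    2    2    2    3
LCS length = dp[5][5] = 3

3


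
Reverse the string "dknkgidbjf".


Input: dknkgidbjf
Reading characters right to left:
  Position 9: 'f'
  Position 8: 'j'
  Position 7: 'b'
  Position 6: 'd'
  Position 5: 'i'
  Position 4: 'g'
  Position 3: 'k'
  Position 2: 'n'
  Position 1: 'k'
  Position 0: 'd'
Reversed: fjbdigknkd

fjbdigknkd


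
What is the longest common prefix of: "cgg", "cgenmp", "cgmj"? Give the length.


Words: cgg, cgenmp, cgmj
  Position 0: all 'c' => match
  Position 1: all 'g' => match
  Position 2: ('g', 'e', 'm') => mismatch, stop
LCP = "cg" (length 2)

2


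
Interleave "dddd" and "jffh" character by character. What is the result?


Interleaving "dddd" and "jffh":
  Position 0: 'd' from first, 'j' from second => "dj"
  Position 1: 'd' from first, 'f' from second => "df"
  Position 2: 'd' from first, 'f' from second => "df"
  Position 3: 'd' from first, 'h' from second => "dh"
Result: djdfdfdh

djdfdfdh


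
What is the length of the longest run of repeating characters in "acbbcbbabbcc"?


Input: "acbbcbbabbcc"
Scanning for longest run:
  Position 1 ('c'): new char, reset run to 1
  Position 2 ('b'): new char, reset run to 1
  Position 3 ('b'): continues run of 'b', length=2
  Position 4 ('c'): new char, reset run to 1
  Position 5 ('b'): new char, reset run to 1
  Position 6 ('b'): continues run of 'b', length=2
  Position 7 ('a'): new char, reset run to 1
  Position 8 ('b'): new char, reset run to 1
  Position 9 ('b'): continues run of 'b', length=2
  Position 10 ('c'): new char, reset run to 1
  Position 11 ('c'): continues run of 'c', length=2
Longest run: 'b' with length 2

2


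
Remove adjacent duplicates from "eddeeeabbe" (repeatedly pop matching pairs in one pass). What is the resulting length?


Input: eddeeeabbe
Stack-based adjacent duplicate removal:
  Read 'e': push. Stack: e
  Read 'd': push. Stack: ed
  Read 'd': matches stack top 'd' => pop. Stack: e
  Read 'e': matches stack top 'e' => pop. Stack: (empty)
  Read 'e': push. Stack: e
  Read 'e': matches stack top 'e' => pop. Stack: (empty)
  Read 'a': push. Stack: a
  Read 'b': push. Stack: ab
  Read 'b': matches stack top 'b' => pop. Stack: a
  Read 'e': push. Stack: ae
Final stack: "ae" (length 2)

2


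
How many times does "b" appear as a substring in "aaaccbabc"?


Searching for "b" in "aaaccbabc"
Scanning each position:
  Position 0: "a" => no
  Position 1: "a" => no
  Position 2: "a" => no
  Position 3: "c" => no
  Position 4: "c" => no
  Position 5: "b" => MATCH
  Position 6: "a" => no
  Position 7: "b" => MATCH
  Position 8: "c" => no
Total occurrences: 2

2


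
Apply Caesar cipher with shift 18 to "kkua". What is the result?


Caesar cipher: shift "kkua" by 18
  'k' (pos 10) + 18 = pos 2 = 'c'
  'k' (pos 10) + 18 = pos 2 = 'c'
  'u' (pos 20) + 18 = pos 12 = 'm'
  'a' (pos 0) + 18 = pos 18 = 's'
Result: ccms

ccms


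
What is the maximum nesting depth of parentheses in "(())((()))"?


Input: "(())((()))"
Tracking depth:
  Position 0 '(': depth becomes 1
  Position 1 '(': depth becomes 2
  Position 2 ')': depth becomes 1
  Position 3 ')': depth becomes 0
  Position 4 '(': depth becomes 1
  Position 5 '(': depth becomes 2
  Position 6 '(': depth becomes 3
  Position 7 ')': depth becomes 2
  Position 8 ')': depth becomes 1
  Position 9 ')': depth becomes 0
Maximum depth reached: 3

3


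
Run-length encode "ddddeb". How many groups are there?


Input: ddddeb
Scanning for consecutive runs:
  Group 1: 'd' x 4 (positions 0-3)
  Group 2: 'e' x 1 (positions 4-4)
  Group 3: 'b' x 1 (positions 5-5)
Total groups: 3

3


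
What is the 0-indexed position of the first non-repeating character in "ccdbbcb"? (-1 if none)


Input: ccdbbcb
Character frequencies:
  'b': 3
  'c': 3
  'd': 1
Scanning left to right for freq == 1:
  Position 0 ('c'): freq=3, skip
  Position 1 ('c'): freq=3, skip
  Position 2 ('d'): unique! => answer = 2

2


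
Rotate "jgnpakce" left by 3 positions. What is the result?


Input: "jgnpakce", rotate left by 3
First 3 characters: "jgn"
Remaining characters: "pakce"
Concatenate remaining + first: "pakce" + "jgn" = "pakcejgn"

pakcejgn


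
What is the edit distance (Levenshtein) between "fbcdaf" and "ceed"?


Computing edit distance: "fbcdaf" -> "ceed"
DP table:
           c    e    e    d
      0    1    2    3    4
  f   1    1    2    3    4
  b   2    2    2    3    4
  c   3    2    3    3    4
  d   4    3    3    4    3
  a   5    4    4    4    4
  f   6    5    5    5    5
Edit distance = dp[6][4] = 5

5


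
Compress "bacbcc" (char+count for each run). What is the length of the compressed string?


Input: bacbcc
Runs:
  'b' x 1 => "b1"
  'a' x 1 => "a1"
  'c' x 1 => "c1"
  'b' x 1 => "b1"
  'c' x 2 => "c2"
Compressed: "b1a1c1b1c2"
Compressed length: 10

10


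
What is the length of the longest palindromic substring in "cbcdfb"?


Input: "cbcdfb"
Checking substrings for palindromes:
  [0:3] "cbc" (len 3) => palindrome
Longest palindromic substring: "cbc" with length 3

3


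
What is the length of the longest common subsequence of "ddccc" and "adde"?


LCS of "ddccc" and "adde"
DP table:
           a    d    d    e
      0    0    0    0    0
  d   0    0    1    1    1
  d   0    0    1    2    2
  c   0    0    1    2    2
  c   0    0    1    2    2
  c   0    0    1    2    2
LCS length = dp[5][4] = 2

2


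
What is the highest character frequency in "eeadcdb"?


Input: eeadcdb
Character counts:
  'a': 1
  'b': 1
  'c': 1
  'd': 2
  'e': 2
Maximum frequency: 2

2


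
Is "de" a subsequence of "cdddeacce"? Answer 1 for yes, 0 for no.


Check if "de" is a subsequence of "cdddeacce"
Greedy scan:
  Position 0 ('c'): no match needed
  Position 1 ('d'): matches sub[0] = 'd'
  Position 2 ('d'): no match needed
  Position 3 ('d'): no match needed
  Position 4 ('e'): matches sub[1] = 'e'
  Position 5 ('a'): no match needed
  Position 6 ('c'): no match needed
  Position 7 ('c'): no match needed
  Position 8 ('e'): no match needed
All 2 characters matched => is a subsequence

1


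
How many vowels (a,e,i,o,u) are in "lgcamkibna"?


Input: lgcamkibna
Checking each character:
  'l' at position 0: consonant
  'g' at position 1: consonant
  'c' at position 2: consonant
  'a' at position 3: vowel (running total: 1)
  'm' at position 4: consonant
  'k' at position 5: consonant
  'i' at position 6: vowel (running total: 2)
  'b' at position 7: consonant
  'n' at position 8: consonant
  'a' at position 9: vowel (running total: 3)
Total vowels: 3

3


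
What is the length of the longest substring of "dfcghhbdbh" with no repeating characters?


Input: "dfcghhbdbh"
Sliding window (track last position of each char):
  Position 0 ('d'): window [0,0] length 1 -- new best
  Position 1 ('f'): window [0,1] length 2 -- new best
  Position 2 ('c'): window [0,2] length 3 -- new best
  Position 3 ('g'): window [0,3] length 4 -- new best
  Position 4 ('h'): window [0,4] length 5 -- new best
  Position 5 ('h'): repeat (last at 4), move window start to 5
  Position 5 ('h'): window [5,5] length 1
  Position 6 ('b'): window [5,6] length 2
  Position 7 ('d'): window [5,7] length 3
  Position 8 ('b'): repeat (last at 6), move window start to 7
  Position 8 ('b'): window [7,8] length 2
  Position 9 ('h'): window [7,9] length 3
Longest substring with no repeats: "dfcgh" with length 5

5


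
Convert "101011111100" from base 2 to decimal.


Input: "101011111100" in base 2
Positional expansion:
  Digit '1' (value 1) x 2^11 = 2048
  Digit '0' (value 0) x 2^10 = 0
  Digit '1' (value 1) x 2^9 = 512
  Digit '0' (value 0) x 2^8 = 0
  Digit '1' (value 1) x 2^7 = 128
  Digit '1' (value 1) x 2^6 = 64
  Digit '1' (value 1) x 2^5 = 32
  Digit '1' (value 1) x 2^4 = 16
  Digit '1' (value 1) x 2^3 = 8
  Digit '1' (value 1) x 2^2 = 4
  Digit '0' (value 0) x 2^1 = 0
  Digit '0' (value 0) x 2^0 = 0
Sum = 2812

2812


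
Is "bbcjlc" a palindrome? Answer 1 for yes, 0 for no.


Input: bbcjlc
Reversed: cljcbb
  Compare pos 0 ('b') with pos 5 ('c'): MISMATCH
  Compare pos 1 ('b') with pos 4 ('l'): MISMATCH
  Compare pos 2 ('c') with pos 3 ('j'): MISMATCH
Result: not a palindrome

0


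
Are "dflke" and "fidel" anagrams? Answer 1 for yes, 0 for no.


Strings: "dflke", "fidel"
Sorted first:  defkl
Sorted second: defil
Differ at position 3: 'k' vs 'i' => not anagrams

0


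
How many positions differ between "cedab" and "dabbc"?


Comparing "cedab" and "dabbc" position by position:
  Position 0: 'c' vs 'd' => DIFFER
  Position 1: 'e' vs 'a' => DIFFER
  Position 2: 'd' vs 'b' => DIFFER
  Position 3: 'a' vs 'b' => DIFFER
  Position 4: 'b' vs 'c' => DIFFER
Positions that differ: 5

5


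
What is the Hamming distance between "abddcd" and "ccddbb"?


Comparing "abddcd" and "ccddbb" position by position:
  Position 0: 'a' vs 'c' => differ
  Position 1: 'b' vs 'c' => differ
  Position 2: 'd' vs 'd' => same
  Position 3: 'd' vs 'd' => same
  Position 4: 'c' vs 'b' => differ
  Position 5: 'd' vs 'b' => differ
Total differences (Hamming distance): 4

4


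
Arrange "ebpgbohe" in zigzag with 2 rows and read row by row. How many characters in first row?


Zigzag "ebpgbohe" into 2 rows:
Placing characters:
  'e' => row 0
  'b' => row 1
  'p' => row 0
  'g' => row 1
  'b' => row 0
  'o' => row 1
  'h' => row 0
  'e' => row 1
Rows:
  Row 0: "epbh"
  Row 1: "bgoe"
First row length: 4

4


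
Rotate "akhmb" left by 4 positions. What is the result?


Input: "akhmb", rotate left by 4
First 4 characters: "akhm"
Remaining characters: "b"
Concatenate remaining + first: "b" + "akhm" = "bakhm"

bakhm


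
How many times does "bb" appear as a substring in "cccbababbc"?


Searching for "bb" in "cccbababbc"
Scanning each position:
  Position 0: "cc" => no
  Position 1: "cc" => no
  Position 2: "cb" => no
  Position 3: "ba" => no
  Position 4: "ab" => no
  Position 5: "ba" => no
  Position 6: "ab" => no
  Position 7: "bb" => MATCH
  Position 8: "bc" => no
Total occurrences: 1

1


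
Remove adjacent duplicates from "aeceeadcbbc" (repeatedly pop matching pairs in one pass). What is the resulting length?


Input: aeceeadcbbc
Stack-based adjacent duplicate removal:
  Read 'a': push. Stack: a
  Read 'e': push. Stack: ae
  Read 'c': push. Stack: aec
  Read 'e': push. Stack: aece
  Read 'e': matches stack top 'e' => pop. Stack: aec
  Read 'a': push. Stack: aeca
  Read 'd': push. Stack: aecad
  Read 'c': push. Stack: aecadc
  Read 'b': push. Stack: aecadcb
  Read 'b': matches stack top 'b' => pop. Stack: aecadc
  Read 'c': matches stack top 'c' => pop. Stack: aecad
Final stack: "aecad" (length 5)

5


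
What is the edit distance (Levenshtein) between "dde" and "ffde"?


Computing edit distance: "dde" -> "ffde"
DP table:
           f    f    d    e
      0    1    2    3    4
  d   1    1    2    2    3
  d   2    2    2    2    3
  e   3    3    3    3    2
Edit distance = dp[3][4] = 2

2


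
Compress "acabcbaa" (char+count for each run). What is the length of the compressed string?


Input: acabcbaa
Runs:
  'a' x 1 => "a1"
  'c' x 1 => "c1"
  'a' x 1 => "a1"
  'b' x 1 => "b1"
  'c' x 1 => "c1"
  'b' x 1 => "b1"
  'a' x 2 => "a2"
Compressed: "a1c1a1b1c1b1a2"
Compressed length: 14

14


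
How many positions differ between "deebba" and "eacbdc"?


Comparing "deebba" and "eacbdc" position by position:
  Position 0: 'd' vs 'e' => DIFFER
  Position 1: 'e' vs 'a' => DIFFER
  Position 2: 'e' vs 'c' => DIFFER
  Position 3: 'b' vs 'b' => same
  Position 4: 'b' vs 'd' => DIFFER
  Position 5: 'a' vs 'c' => DIFFER
Positions that differ: 5

5


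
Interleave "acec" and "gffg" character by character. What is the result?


Interleaving "acec" and "gffg":
  Position 0: 'a' from first, 'g' from second => "ag"
  Position 1: 'c' from first, 'f' from second => "cf"
  Position 2: 'e' from first, 'f' from second => "ef"
  Position 3: 'c' from first, 'g' from second => "cg"
Result: agcfefcg

agcfefcg


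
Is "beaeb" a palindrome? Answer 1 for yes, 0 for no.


Input: beaeb
Reversed: beaeb
  Compare pos 0 ('b') with pos 4 ('b'): match
  Compare pos 1 ('e') with pos 3 ('e'): match
Result: palindrome

1


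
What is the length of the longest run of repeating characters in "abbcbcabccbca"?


Input: "abbcbcabccbca"
Scanning for longest run:
  Position 1 ('b'): new char, reset run to 1
  Position 2 ('b'): continues run of 'b', length=2
  Position 3 ('c'): new char, reset run to 1
  Position 4 ('b'): new char, reset run to 1
  Position 5 ('c'): new char, reset run to 1
  Position 6 ('a'): new char, reset run to 1
  Position 7 ('b'): new char, reset run to 1
  Position 8 ('c'): new char, reset run to 1
  Position 9 ('c'): continues run of 'c', length=2
  Position 10 ('b'): new char, reset run to 1
  Position 11 ('c'): new char, reset run to 1
  Position 12 ('a'): new char, reset run to 1
Longest run: 'b' with length 2

2


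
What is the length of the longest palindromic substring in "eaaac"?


Input: "eaaac"
Checking substrings for palindromes:
  [1:4] "aaa" (len 3) => palindrome
  [1:3] "aa" (len 2) => palindrome
  [2:4] "aa" (len 2) => palindrome
Longest palindromic substring: "aaa" with length 3

3


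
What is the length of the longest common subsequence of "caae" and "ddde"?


LCS of "caae" and "ddde"
DP table:
           d    d    d    e
      0    0    0    0    0
  c   0    0    0    0    0
  a   0    0    0    0    0
  a   0    0    0    0    0
  e   0    0    0    0    1
LCS length = dp[4][4] = 1

1


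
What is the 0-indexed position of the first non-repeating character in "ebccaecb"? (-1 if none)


Input: ebccaecb
Character frequencies:
  'a': 1
  'b': 2
  'c': 3
  'e': 2
Scanning left to right for freq == 1:
  Position 0 ('e'): freq=2, skip
  Position 1 ('b'): freq=2, skip
  Position 2 ('c'): freq=3, skip
  Position 3 ('c'): freq=3, skip
  Position 4 ('a'): unique! => answer = 4

4


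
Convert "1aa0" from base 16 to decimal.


Input: "1aa0" in base 16
Positional expansion:
  Digit '1' (value 1) x 16^3 = 4096
  Digit 'a' (value 10) x 16^2 = 2560
  Digit 'a' (value 10) x 16^1 = 160
  Digit '0' (value 0) x 16^0 = 0
Sum = 6816

6816


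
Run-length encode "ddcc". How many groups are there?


Input: ddcc
Scanning for consecutive runs:
  Group 1: 'd' x 2 (positions 0-1)
  Group 2: 'c' x 2 (positions 2-3)
Total groups: 2

2


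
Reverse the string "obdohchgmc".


Input: obdohchgmc
Reading characters right to left:
  Position 9: 'c'
  Position 8: 'm'
  Position 7: 'g'
  Position 6: 'h'
  Position 5: 'c'
  Position 4: 'h'
  Position 3: 'o'
  Position 2: 'd'
  Position 1: 'b'
  Position 0: 'o'
Reversed: cmghchodbo

cmghchodbo


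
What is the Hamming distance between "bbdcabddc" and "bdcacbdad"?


Comparing "bbdcabddc" and "bdcacbdad" position by position:
  Position 0: 'b' vs 'b' => same
  Position 1: 'b' vs 'd' => differ
  Position 2: 'd' vs 'c' => differ
  Position 3: 'c' vs 'a' => differ
  Position 4: 'a' vs 'c' => differ
  Position 5: 'b' vs 'b' => same
  Position 6: 'd' vs 'd' => same
  Position 7: 'd' vs 'a' => differ
  Position 8: 'c' vs 'd' => differ
Total differences (Hamming distance): 6

6
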